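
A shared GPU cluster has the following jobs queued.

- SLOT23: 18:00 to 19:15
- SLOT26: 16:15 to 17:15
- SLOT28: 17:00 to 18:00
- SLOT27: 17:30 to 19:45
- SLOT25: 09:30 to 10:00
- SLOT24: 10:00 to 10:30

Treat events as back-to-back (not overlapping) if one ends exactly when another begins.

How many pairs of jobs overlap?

Sorted by start: SLOT25, SLOT24, SLOT26, SLOT28, SLOT27, SLOT23.
SLOT24 starts exactly when SLOT25 ends (back-to-back, no overlap), so nothing later overlaps SLOT25 either.
SLOT26 starts after SLOT24 ends, so nothing later overlaps SLOT24 either.
SLOT28 starts before SLOT26 ends → SLOT26 and SLOT28 overlap.
SLOT27 starts after SLOT26 ends, so nothing later overlaps SLOT26 either.
SLOT27 starts before SLOT28 ends → SLOT28 and SLOT27 overlap.
SLOT23 starts exactly when SLOT28 ends (back-to-back, no overlap).
SLOT23 starts before SLOT27 ends → SLOT27 and SLOT23 overlap.
Overlapping pairs: SLOT23 & SLOT27, SLOT26 & SLOT28, SLOT27 & SLOT28 — 3 in total.

3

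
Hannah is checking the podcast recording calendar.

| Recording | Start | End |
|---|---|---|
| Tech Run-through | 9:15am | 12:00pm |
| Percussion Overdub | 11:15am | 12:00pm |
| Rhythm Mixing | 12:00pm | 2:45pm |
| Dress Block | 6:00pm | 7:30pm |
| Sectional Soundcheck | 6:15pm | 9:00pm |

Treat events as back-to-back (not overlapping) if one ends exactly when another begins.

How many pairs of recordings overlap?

2

Check each pair: they overlap iff neither finishes before the other starts.
Sorted by start: Tech Run-through, Percussion Overdub, Rhythm Mixing, Dress Block, Sectional Soundcheck.
Percussion Overdub starts before Tech Run-through ends → Tech Run-through and Percussion Overdub overlap.
Rhythm Mixing starts exactly when Tech Run-through ends (back-to-back, no overlap), so nothing later overlaps Tech Run-through either.
Rhythm Mixing starts exactly when Percussion Overdub ends (back-to-back, no overlap), so nothing later overlaps Percussion Overdub either.
Dress Block starts after Rhythm Mixing ends, so nothing later overlaps Rhythm Mixing either.
Sectional Soundcheck starts before Dress Block ends → Dress Block and Sectional Soundcheck overlap.
Overlapping pairs: Dress Block & Sectional Soundcheck, Percussion Overdub & Tech Run-through — 2 in total.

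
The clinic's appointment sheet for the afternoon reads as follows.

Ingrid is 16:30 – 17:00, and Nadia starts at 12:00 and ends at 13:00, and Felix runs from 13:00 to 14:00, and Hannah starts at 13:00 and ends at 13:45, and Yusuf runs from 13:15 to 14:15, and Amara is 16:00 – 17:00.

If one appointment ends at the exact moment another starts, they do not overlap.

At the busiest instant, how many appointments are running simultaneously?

3

Sort all start/end points and keep a running count:
12:00 start Nadia → 1
13:00 end Nadia → 0
13:00 start Felix → 1
13:00 start Hannah → 2
13:15 start Yusuf → 3
13:45 end Hannah → 2
14:00 end Felix → 1
14:15 end Yusuf → 0
16:00 start Amara → 1
16:30 start Ingrid → 2
17:00 end Amara → 1
17:00 end Ingrid → 0
Peak is 3, at 13:15 (Felix, Hannah, Yusuf).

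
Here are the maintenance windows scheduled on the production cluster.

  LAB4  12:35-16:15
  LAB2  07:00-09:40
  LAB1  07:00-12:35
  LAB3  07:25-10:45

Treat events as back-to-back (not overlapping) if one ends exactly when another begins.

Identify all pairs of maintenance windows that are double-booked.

Check each pair: they overlap iff neither finishes before the other starts.
Sorted by start: LAB1, LAB2, LAB3, LAB4.
LAB2 starts before LAB1 ends → LAB1 and LAB2 overlap.
LAB3 starts before LAB1 ends → LAB1 and LAB3 overlap.
LAB4 starts exactly when LAB1 ends (back-to-back, no overlap).
LAB3 starts before LAB2 ends → LAB2 and LAB3 overlap.
LAB4 starts after LAB2 ends.
LAB4 starts after LAB3 ends.

LAB1 & LAB2, LAB1 & LAB3, LAB2 & LAB3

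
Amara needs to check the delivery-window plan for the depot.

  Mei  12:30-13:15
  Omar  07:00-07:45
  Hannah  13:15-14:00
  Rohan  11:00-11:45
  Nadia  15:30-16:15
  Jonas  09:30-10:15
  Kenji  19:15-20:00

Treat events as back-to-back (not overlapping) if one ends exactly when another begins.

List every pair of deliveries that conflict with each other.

Sorted by start: Omar, Jonas, Rohan, Mei, Hannah, Nadia, Kenji.
Jonas starts after Omar ends, so Omar has no further overlaps.
Rohan starts after Jonas ends, so Jonas has no further overlaps.
Mei starts after Rohan ends, so Rohan has no further overlaps.
Hannah starts exactly when Mei ends (back-to-back, no overlap), so Mei has no further overlaps.
Nadia starts after Hannah ends, so Hannah has no further overlaps.
Kenji starts after Nadia ends.

none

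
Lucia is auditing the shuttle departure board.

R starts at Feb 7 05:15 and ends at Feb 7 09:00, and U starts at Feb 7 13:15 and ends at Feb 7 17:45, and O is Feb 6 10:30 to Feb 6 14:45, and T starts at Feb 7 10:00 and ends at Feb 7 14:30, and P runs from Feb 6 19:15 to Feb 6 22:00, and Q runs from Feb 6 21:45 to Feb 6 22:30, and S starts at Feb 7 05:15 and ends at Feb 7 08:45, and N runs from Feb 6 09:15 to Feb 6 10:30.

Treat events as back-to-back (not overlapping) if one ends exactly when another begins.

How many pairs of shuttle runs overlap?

Check each pair: they overlap iff neither finishes before the other starts.
Sorted by start: N, O, P, Q, R, S, T, U.
O starts exactly when N ends (back-to-back, no overlap), so nothing later overlaps N either.
P starts after O ends, so nothing later overlaps O either.
Q starts before P ends → P and Q overlap.
R starts after P ends, so nothing later overlaps P either.
R starts after Q ends, so nothing later overlaps Q either.
S starts before R ends → R and S overlap.
T starts after R ends, so nothing later overlaps R either.
T starts after S ends, so nothing later overlaps S either.
U starts before T ends → T and U overlap.
Overlapping pairs: P & Q, R & S, T & U — 3 in total.

3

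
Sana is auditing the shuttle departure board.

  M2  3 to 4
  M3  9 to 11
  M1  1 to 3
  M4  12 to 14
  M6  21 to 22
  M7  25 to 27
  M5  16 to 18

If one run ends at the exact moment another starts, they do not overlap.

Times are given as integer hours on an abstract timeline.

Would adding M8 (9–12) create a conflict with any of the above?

Yes — it overlaps M3

M1: ends 3 at or before M8 starts 9 → clear.
M2: ends 4 at or before M8 starts 9 → clear.
M3: starts 9 before M8 ends 12, and ends 11 after M8 starts 9 → overlap.
M4: starts 12 at or after M8 ends 12 → clear.
M5: starts 16 at or after M8 ends 12 → clear.
M6: starts 21 at or after M8 ends 12 → clear.
M7: starts 25 at or after M8 ends 12 → clear.
M8 overlaps M3.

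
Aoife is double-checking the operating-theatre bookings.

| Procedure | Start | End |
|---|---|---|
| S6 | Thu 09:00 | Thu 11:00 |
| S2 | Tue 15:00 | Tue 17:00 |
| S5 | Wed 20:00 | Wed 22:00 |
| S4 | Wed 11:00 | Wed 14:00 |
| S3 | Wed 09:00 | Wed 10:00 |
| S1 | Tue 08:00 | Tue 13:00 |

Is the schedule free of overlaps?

Yes

Sorted by start: S1, S2, S3, S4, S5, S6.
S2 starts after S1 ends, so nothing later overlaps S1 either.
S3 starts after S2 ends, so nothing later overlaps S2 either.
S4 starts after S3 ends, so nothing later overlaps S3 either.
S5 starts after S4 ends, so nothing later overlaps S4 either.
S6 starts after S5 ends.
Every pair is clear; the schedule has no overlaps.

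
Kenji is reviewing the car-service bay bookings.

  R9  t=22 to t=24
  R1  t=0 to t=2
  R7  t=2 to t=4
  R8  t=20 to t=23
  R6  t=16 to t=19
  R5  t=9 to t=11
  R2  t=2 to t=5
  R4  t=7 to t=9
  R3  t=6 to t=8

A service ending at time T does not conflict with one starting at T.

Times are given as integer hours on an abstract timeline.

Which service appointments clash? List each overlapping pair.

Check each pair: they overlap iff neither finishes before the other starts.
Sorted by start: R1, R2, R7, R3, R4, R5, R6, R8, R9.
R2 starts exactly when R1 ends (back-to-back, no overlap); R1 is clear from here.
R7 starts before R2 ends → R2 and R7 overlap.
R3 starts after R2 ends; R2 is clear from here.
R3 starts after R7 ends; R7 is clear from here.
R4 starts before R3 ends → R3 and R4 overlap.
R5 starts after R3 ends; R3 is clear from here.
R5 starts exactly when R4 ends (back-to-back, no overlap); R4 is clear from here.
R6 starts after R5 ends; R5 is clear from here.
R8 starts after R6 ends; R6 is clear from here.
R9 starts before R8 ends → R8 and R9 overlap.

R2 & R7, R3 & R4, R8 & R9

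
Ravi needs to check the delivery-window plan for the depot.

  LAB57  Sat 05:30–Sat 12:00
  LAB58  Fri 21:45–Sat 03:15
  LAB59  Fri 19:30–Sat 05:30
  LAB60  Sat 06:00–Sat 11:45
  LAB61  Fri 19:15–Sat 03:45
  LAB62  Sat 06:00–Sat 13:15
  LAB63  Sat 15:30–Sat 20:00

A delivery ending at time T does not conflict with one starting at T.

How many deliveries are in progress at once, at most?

Sweep the timeline, counting +1 at each start and −1 at each end (ends before starts at a tie):
Fri 19:15 start LAB61 → 1
Fri 19:30 start LAB59 → 2
Fri 21:45 start LAB58 → 3
Sat 03:15 end LAB58 → 2
Sat 03:45 end LAB61 → 1
Sat 05:30 end LAB59 → 0
Sat 05:30 start LAB57 → 1
Sat 06:00 start LAB60 → 2
Sat 06:00 start LAB62 → 3
Sat 11:45 end LAB60 → 2
Sat 12:00 end LAB57 → 1
Sat 13:15 end LAB62 → 0
Sat 15:30 start LAB63 → 1
Sat 20:00 end LAB63 → 0
Peak is 3, at Fri 21:45 (LAB58, LAB59, LAB61).

3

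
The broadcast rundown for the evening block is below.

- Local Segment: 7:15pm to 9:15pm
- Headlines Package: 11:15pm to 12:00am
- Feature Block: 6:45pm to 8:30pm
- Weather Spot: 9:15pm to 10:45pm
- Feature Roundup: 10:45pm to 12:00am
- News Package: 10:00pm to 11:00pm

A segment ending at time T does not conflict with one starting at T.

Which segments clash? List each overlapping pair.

Feature Block & Local Segment, Feature Roundup & Headlines Package, Feature Roundup & News Package, News Package & Weather Spot

Sorted by start: Feature Block, Local Segment, Weather Spot, News Package, Feature Roundup, Headlines Package.
Local Segment starts before Feature Block ends → Feature Block and Local Segment overlap.
Weather Spot starts after Feature Block ends, so Feature Block has no further overlaps.
Weather Spot starts exactly when Local Segment ends (back-to-back, no overlap), so Local Segment has no further overlaps.
News Package starts before Weather Spot ends → Weather Spot and News Package overlap.
Feature Roundup starts exactly when Weather Spot ends (back-to-back, no overlap), so Weather Spot has no further overlaps.
Feature Roundup starts before News Package ends → News Package and Feature Roundup overlap.
Headlines Package starts after News Package ends.
Headlines Package starts before Feature Roundup ends → Feature Roundup and Headlines Package overlap.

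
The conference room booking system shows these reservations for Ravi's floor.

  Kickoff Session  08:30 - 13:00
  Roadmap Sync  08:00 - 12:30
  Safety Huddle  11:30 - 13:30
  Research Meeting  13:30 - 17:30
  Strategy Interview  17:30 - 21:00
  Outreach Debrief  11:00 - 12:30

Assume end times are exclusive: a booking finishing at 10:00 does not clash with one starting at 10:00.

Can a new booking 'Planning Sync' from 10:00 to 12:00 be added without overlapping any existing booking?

No — it overlaps Kickoff Session, Outreach Debrief, Roadmap Sync, Safety Huddle

Roadmap Sync: starts 08:00 before Planning Sync ends 12:00, and ends 12:30 after Planning Sync starts 10:00 → overlap.
Kickoff Session: starts 08:30 before Planning Sync ends 12:00, and ends 13:00 after Planning Sync starts 10:00 → overlap.
Outreach Debrief: starts 11:00 before Planning Sync ends 12:00, and ends 12:30 after Planning Sync starts 10:00 → overlap.
Safety Huddle: starts 11:30 before Planning Sync ends 12:00, and ends 13:30 after Planning Sync starts 10:00 → overlap.
Research Meeting: starts 13:30 at or after Planning Sync ends 12:00 → clear.
Strategy Interview: starts 17:30 at or after Planning Sync ends 12:00 → clear.
Planning Sync overlaps Outreach Debrief, Kickoff Session, Roadmap Sync, Safety Huddle.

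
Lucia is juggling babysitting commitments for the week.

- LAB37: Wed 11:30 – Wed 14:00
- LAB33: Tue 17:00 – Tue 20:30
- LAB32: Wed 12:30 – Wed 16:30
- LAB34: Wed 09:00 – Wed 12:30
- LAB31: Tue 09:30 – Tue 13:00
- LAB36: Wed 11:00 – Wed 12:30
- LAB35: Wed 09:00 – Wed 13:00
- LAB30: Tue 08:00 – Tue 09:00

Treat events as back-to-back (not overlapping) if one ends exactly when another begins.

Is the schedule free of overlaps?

Sorted by start: LAB30, LAB31, LAB33, LAB34, LAB35, LAB36, LAB37, LAB32.
LAB31 starts after LAB30 ends, so LAB30 has no further overlaps.
LAB33 starts after LAB31 ends, so LAB31 has no further overlaps.
LAB34 starts after LAB33 ends, so LAB33 has no further overlaps.
LAB35 starts before LAB34 ends → LAB34 and LAB35 overlap.
That's a conflict, so the schedule is not conflict-free.

No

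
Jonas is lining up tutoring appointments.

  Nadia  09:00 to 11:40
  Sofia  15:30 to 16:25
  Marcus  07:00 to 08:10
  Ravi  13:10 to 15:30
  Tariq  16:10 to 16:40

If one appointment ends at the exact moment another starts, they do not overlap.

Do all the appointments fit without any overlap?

No

Check each pair: they overlap iff neither finishes before the other starts.
Sorted by start: Marcus, Nadia, Ravi, Sofia, Tariq.
Nadia starts after Marcus ends, so nothing later overlaps Marcus either.
Ravi starts after Nadia ends, so nothing later overlaps Nadia either.
Sofia starts exactly when Ravi ends (back-to-back, no overlap), so nothing later overlaps Ravi either.
Tariq starts before Sofia ends → Sofia and Tariq overlap.
That's a conflict, so the schedule is not conflict-free.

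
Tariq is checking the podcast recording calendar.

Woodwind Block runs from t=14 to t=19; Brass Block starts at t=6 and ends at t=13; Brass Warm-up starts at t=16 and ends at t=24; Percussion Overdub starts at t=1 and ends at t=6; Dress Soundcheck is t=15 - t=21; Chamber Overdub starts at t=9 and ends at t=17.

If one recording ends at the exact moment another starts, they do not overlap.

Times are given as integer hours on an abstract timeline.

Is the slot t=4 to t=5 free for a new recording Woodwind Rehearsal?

No — it overlaps Percussion Overdub

Percussion Overdub: starts t=1 before Woodwind Rehearsal ends t=5, and ends t=6 after Woodwind Rehearsal starts t=4 → overlap.
Brass Block: starts t=6 at or after Woodwind Rehearsal ends t=5 → clear.
Chamber Overdub: starts t=9 at or after Woodwind Rehearsal ends t=5 → clear.
Woodwind Block: starts t=14 at or after Woodwind Rehearsal ends t=5 → clear.
Dress Soundcheck: starts t=15 at or after Woodwind Rehearsal ends t=5 → clear.
Brass Warm-up: starts t=16 at or after Woodwind Rehearsal ends t=5 → clear.
Woodwind Rehearsal overlaps Percussion Overdub.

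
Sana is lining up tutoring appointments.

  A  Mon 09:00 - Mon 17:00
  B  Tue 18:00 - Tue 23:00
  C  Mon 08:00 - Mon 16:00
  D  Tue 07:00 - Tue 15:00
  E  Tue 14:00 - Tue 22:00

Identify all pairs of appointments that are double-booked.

Check each pair: they overlap iff neither finishes before the other starts.
Sorted by start: C, A, D, E, B.
A starts before C ends → C and A overlap.
D starts after C ends — done with C.
D starts after A ends — done with A.
E starts before D ends → D and E overlap.
B starts after D ends.
B starts before E ends → E and B overlap.

A & C, B & E, D & E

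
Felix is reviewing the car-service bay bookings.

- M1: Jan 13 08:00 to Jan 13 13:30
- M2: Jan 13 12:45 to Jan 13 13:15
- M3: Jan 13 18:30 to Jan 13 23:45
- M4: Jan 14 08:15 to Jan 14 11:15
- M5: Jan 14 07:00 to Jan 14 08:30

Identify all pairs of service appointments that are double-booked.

Sorted by start: M1, M2, M3, M5, M4.
M2 starts before M1 ends → M1 and M2 overlap.
M3 starts after M1 ends — done with M1.
M3 starts after M2 ends — done with M2.
M5 starts after M3 ends — done with M3.
M4 starts before M5 ends → M5 and M4 overlap.

M1 & M2, M4 & M5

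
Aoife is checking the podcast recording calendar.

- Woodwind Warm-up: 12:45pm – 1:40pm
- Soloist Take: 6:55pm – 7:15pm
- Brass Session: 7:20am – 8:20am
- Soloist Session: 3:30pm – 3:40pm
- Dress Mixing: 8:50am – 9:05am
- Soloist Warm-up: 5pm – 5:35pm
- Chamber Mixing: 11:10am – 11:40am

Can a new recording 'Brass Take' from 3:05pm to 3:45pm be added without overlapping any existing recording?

Brass Session: ends 8:20am at or before Brass Take starts 3:05pm → clear.
Dress Mixing: ends 9:05am at or before Brass Take starts 3:05pm → clear.
Chamber Mixing: ends 11:40am at or before Brass Take starts 3:05pm → clear.
Woodwind Warm-up: ends 1:40pm at or before Brass Take starts 3:05pm → clear.
Soloist Session: starts 3:30pm before Brass Take ends 3:45pm, and ends 3:40pm after Brass Take starts 3:05pm → overlap.
Soloist Warm-up: starts 5pm at or after Brass Take ends 3:45pm → clear.
Soloist Take: starts 6:55pm at or after Brass Take ends 3:45pm → clear.
Brass Take overlaps Soloist Session.

No — it overlaps Soloist Session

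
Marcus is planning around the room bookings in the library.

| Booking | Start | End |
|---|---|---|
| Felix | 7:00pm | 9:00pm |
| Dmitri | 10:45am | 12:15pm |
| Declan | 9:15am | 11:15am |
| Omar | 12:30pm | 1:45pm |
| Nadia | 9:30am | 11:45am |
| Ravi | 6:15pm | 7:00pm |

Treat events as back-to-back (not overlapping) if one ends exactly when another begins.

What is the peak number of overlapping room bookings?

Walk through starts and ends in time order (an end at T is processed before a start at T):
9:15am start Declan → 1
9:30am start Nadia → 2
10:45am start Dmitri → 3
11:15am end Declan → 2
11:45am end Nadia → 1
12:15pm end Dmitri → 0
12:30pm start Omar → 1
1:45pm end Omar → 0
6:15pm start Ravi → 1
7:00pm end Ravi → 0
7:00pm start Felix → 1
9:00pm end Felix → 0
Peak is 3, at 10:45am (Declan, Dmitri, Nadia).

3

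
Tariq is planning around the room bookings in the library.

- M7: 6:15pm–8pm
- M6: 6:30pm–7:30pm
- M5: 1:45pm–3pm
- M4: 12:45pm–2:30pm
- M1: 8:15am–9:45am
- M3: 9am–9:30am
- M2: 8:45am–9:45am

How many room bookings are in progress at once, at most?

Sort all start/end points and keep a running count:
8:15am start M1 → 1
8:45am start M2 → 2
9am start M3 → 3
9:30am end M3 → 2
9:45am end M1 → 1
9:45am end M2 → 0
12:45pm start M4 → 1
1:45pm start M5 → 2
2:30pm end M4 → 1
3pm end M5 → 0
6:15pm start M7 → 1
6:30pm start M6 → 2
7:30pm end M6 → 1
8pm end M7 → 0
Peak is 3, at 9am (M1, M2, M3).

3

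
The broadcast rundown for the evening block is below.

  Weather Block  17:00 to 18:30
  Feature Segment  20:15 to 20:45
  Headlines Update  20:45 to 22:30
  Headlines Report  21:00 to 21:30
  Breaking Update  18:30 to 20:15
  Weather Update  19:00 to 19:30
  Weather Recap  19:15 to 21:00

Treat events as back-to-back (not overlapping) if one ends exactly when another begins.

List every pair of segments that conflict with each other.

Breaking Update & Weather Recap, Breaking Update & Weather Update, Feature Segment & Weather Recap, Headlines Report & Headlines Update, Headlines Update & Weather Recap, Weather Recap & Weather Update

Sorted by start: Weather Block, Breaking Update, Weather Update, Weather Recap, Feature Segment, Headlines Update, Headlines Report.
Breaking Update starts exactly when Weather Block ends (back-to-back, no overlap); Weather Block is clear from here.
Weather Update starts before Breaking Update ends → Breaking Update and Weather Update overlap.
Weather Recap starts before Breaking Update ends → Breaking Update and Weather Recap overlap.
Feature Segment starts exactly when Breaking Update ends (back-to-back, no overlap); Breaking Update is clear from here.
Weather Recap starts before Weather Update ends → Weather Update and Weather Recap overlap.
Feature Segment starts after Weather Update ends; Weather Update is clear from here.
Feature Segment starts before Weather Recap ends → Weather Recap and Feature Segment overlap.
Headlines Update starts before Weather Recap ends → Weather Recap and Headlines Update overlap.
Headlines Report starts exactly when Weather Recap ends (back-to-back, no overlap).
Headlines Update starts exactly when Feature Segment ends (back-to-back, no overlap); Feature Segment is clear from here.
Headlines Report starts before Headlines Update ends → Headlines Update and Headlines Report overlap.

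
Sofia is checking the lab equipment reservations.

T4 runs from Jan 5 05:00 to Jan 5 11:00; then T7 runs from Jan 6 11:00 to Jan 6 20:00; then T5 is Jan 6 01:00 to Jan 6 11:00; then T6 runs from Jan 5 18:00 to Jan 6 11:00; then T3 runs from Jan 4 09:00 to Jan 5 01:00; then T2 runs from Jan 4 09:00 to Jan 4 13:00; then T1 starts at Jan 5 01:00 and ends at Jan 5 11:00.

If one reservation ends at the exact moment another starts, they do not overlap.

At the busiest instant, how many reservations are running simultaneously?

2

Sort all start/end points and keep a running count:
Jan 4 09:00 start T2 → 1
Jan 4 09:00 start T3 → 2
Jan 4 13:00 end T2 → 1
Jan 5 01:00 end T3 → 0
Jan 5 01:00 start T1 → 1
Jan 5 05:00 start T4 → 2
Jan 5 11:00 end T1 → 1
Jan 5 11:00 end T4 → 0
Jan 5 18:00 start T6 → 1
Jan 6 01:00 start T5 → 2
Jan 6 11:00 end T5 → 1
Jan 6 11:00 end T6 → 0
Jan 6 11:00 start T7 → 1
Jan 6 20:00 end T7 → 0
Peak is 2, at Jan 4 09:00 (T2, T3).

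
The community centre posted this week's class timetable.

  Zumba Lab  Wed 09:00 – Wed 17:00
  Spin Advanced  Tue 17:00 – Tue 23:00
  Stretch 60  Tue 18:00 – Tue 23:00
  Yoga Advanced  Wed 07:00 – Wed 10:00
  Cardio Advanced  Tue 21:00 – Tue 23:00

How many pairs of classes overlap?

Check each pair: they overlap iff neither finishes before the other starts.
Sorted by start: Spin Advanced, Stretch 60, Cardio Advanced, Yoga Advanced, Zumba Lab.
Stretch 60 starts before Spin Advanced ends → Spin Advanced and Stretch 60 overlap.
Cardio Advanced starts before Spin Advanced ends → Spin Advanced and Cardio Advanced overlap.
Yoga Advanced starts after Spin Advanced ends — done with Spin Advanced.
Cardio Advanced starts before Stretch 60 ends → Stretch 60 and Cardio Advanced overlap.
Yoga Advanced starts after Stretch 60 ends — done with Stretch 60.
Yoga Advanced starts after Cardio Advanced ends — done with Cardio Advanced.
Zumba Lab starts before Yoga Advanced ends → Yoga Advanced and Zumba Lab overlap.
Overlapping pairs: Cardio Advanced & Spin Advanced, Cardio Advanced & Stretch 60, Spin Advanced & Stretch 60, Yoga Advanced & Zumba Lab — 4 in total.

4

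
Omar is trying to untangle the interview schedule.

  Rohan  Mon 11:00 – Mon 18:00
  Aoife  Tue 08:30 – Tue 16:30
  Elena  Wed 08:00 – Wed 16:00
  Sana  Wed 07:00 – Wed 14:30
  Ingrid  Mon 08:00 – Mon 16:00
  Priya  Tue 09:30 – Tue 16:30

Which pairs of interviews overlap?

Aoife & Priya, Elena & Sana, Ingrid & Rohan

Sorted by start: Ingrid, Rohan, Aoife, Priya, Sana, Elena.
Rohan starts before Ingrid ends → Ingrid and Rohan overlap.
Aoife starts after Ingrid ends, so Ingrid has no further overlaps.
Aoife starts after Rohan ends, so Rohan has no further overlaps.
Priya starts before Aoife ends → Aoife and Priya overlap.
Sana starts after Aoife ends, so Aoife has no further overlaps.
Sana starts after Priya ends, so Priya has no further overlaps.
Elena starts before Sana ends → Sana and Elena overlap.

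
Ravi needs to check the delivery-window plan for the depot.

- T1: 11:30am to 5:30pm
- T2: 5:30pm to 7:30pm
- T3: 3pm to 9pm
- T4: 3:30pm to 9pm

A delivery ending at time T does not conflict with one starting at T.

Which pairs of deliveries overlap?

T1 & T3, T1 & T4, T2 & T3, T2 & T4, T3 & T4

Sorted by start: T1, T3, T4, T2.
T3 starts before T1 ends → T1 and T3 overlap.
T4 starts before T1 ends → T1 and T4 overlap.
T2 starts exactly when T1 ends (back-to-back, no overlap).
T4 starts before T3 ends → T3 and T4 overlap.
T2 starts before T3 ends → T3 and T2 overlap.
T2 starts before T4 ends → T4 and T2 overlap.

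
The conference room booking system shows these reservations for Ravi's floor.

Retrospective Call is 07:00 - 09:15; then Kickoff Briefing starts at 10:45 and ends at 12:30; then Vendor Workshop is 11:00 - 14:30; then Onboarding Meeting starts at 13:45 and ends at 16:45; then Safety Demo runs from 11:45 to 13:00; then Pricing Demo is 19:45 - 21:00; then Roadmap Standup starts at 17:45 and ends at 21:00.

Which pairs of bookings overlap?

Sorted by start: Retrospective Call, Kickoff Briefing, Vendor Workshop, Safety Demo, Onboarding Meeting, Roadmap Standup, Pricing Demo.
Kickoff Briefing starts after Retrospective Call ends, so Retrospective Call has no further overlaps.
Vendor Workshop starts before Kickoff Briefing ends → Kickoff Briefing and Vendor Workshop overlap.
Safety Demo starts before Kickoff Briefing ends → Kickoff Briefing and Safety Demo overlap.
Onboarding Meeting starts after Kickoff Briefing ends, so Kickoff Briefing has no further overlaps.
Safety Demo starts before Vendor Workshop ends → Vendor Workshop and Safety Demo overlap.
Onboarding Meeting starts before Vendor Workshop ends → Vendor Workshop and Onboarding Meeting overlap.
Roadmap Standup starts after Vendor Workshop ends, so Vendor Workshop has no further overlaps.
Onboarding Meeting starts after Safety Demo ends, so Safety Demo has no further overlaps.
Roadmap Standup starts after Onboarding Meeting ends, so Onboarding Meeting has no further overlaps.
Pricing Demo starts before Roadmap Standup ends → Roadmap Standup and Pricing Demo overlap.

Kickoff Briefing & Safety Demo, Kickoff Briefing & Vendor Workshop, Onboarding Meeting & Vendor Workshop, Pricing Demo & Roadmap Standup, Safety Demo & Vendor Workshop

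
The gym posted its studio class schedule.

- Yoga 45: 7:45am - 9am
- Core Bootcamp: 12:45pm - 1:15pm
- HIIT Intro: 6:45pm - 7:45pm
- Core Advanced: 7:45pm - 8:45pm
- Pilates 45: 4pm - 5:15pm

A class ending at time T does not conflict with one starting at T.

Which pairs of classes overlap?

Sorted by start: Yoga 45, Core Bootcamp, Pilates 45, HIIT Intro, Core Advanced.
Core Bootcamp starts after Yoga 45 ends; Yoga 45 is clear from here.
Pilates 45 starts after Core Bootcamp ends; Core Bootcamp is clear from here.
HIIT Intro starts after Pilates 45 ends; Pilates 45 is clear from here.
Core Advanced starts exactly when HIIT Intro ends (back-to-back, no overlap).

none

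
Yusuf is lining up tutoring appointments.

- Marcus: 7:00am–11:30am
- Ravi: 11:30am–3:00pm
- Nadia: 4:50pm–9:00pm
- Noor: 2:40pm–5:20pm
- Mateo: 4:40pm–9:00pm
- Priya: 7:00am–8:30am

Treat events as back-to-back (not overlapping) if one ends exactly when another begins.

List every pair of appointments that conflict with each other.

Marcus & Priya, Mateo & Nadia, Mateo & Noor, Nadia & Noor, Noor & Ravi

Sorted by start: Marcus, Priya, Ravi, Noor, Mateo, Nadia.
Priya starts before Marcus ends → Marcus and Priya overlap.
Ravi starts exactly when Marcus ends (back-to-back, no overlap), so Marcus has no further overlaps.
Ravi starts after Priya ends, so Priya has no further overlaps.
Noor starts before Ravi ends → Ravi and Noor overlap.
Mateo starts after Ravi ends, so Ravi has no further overlaps.
Mateo starts before Noor ends → Noor and Mateo overlap.
Nadia starts before Noor ends → Noor and Nadia overlap.
Nadia starts before Mateo ends → Mateo and Nadia overlap.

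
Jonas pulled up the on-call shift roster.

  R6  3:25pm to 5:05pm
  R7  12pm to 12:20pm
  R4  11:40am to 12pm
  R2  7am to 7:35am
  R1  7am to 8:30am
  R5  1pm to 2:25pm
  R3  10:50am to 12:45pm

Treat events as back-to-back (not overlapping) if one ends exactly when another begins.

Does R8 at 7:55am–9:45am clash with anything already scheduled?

Yes — it overlaps R1

R1: starts 7am before R8 ends 9:45am, and ends 8:30am after R8 starts 7:55am → overlap.
R2: ends 7:35am at or before R8 starts 7:55am → clear.
R3: starts 10:50am at or after R8 ends 9:45am → clear.
R4: starts 11:40am at or after R8 ends 9:45am → clear.
R7: starts 12pm at or after R8 ends 9:45am → clear.
R5: starts 1pm at or after R8 ends 9:45am → clear.
R6: starts 3:25pm at or after R8 ends 9:45am → clear.
R8 overlaps R1.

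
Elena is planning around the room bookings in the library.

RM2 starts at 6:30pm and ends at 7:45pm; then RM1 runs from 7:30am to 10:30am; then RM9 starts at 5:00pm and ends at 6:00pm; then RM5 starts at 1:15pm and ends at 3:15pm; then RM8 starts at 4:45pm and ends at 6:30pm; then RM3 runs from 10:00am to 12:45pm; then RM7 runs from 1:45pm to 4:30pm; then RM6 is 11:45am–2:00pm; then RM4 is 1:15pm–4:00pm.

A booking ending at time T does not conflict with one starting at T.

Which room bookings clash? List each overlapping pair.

Check each pair: they overlap iff neither finishes before the other starts.
Sorted by start: RM1, RM3, RM6, RM4, RM5, RM7, RM8, RM9, RM2.
RM3 starts before RM1 ends → RM1 and RM3 overlap.
RM6 starts after RM1 ends, so nothing later overlaps RM1 either.
RM6 starts before RM3 ends → RM3 and RM6 overlap.
RM4 starts after RM3 ends, so nothing later overlaps RM3 either.
RM4 starts before RM6 ends → RM6 and RM4 overlap.
RM5 starts before RM6 ends → RM6 and RM5 overlap.
RM7 starts before RM6 ends → RM6 and RM7 overlap.
RM8 starts after RM6 ends, so nothing later overlaps RM6 either.
RM5 starts before RM4 ends → RM4 and RM5 overlap.
RM7 starts before RM4 ends → RM4 and RM7 overlap.
RM8 starts after RM4 ends, so nothing later overlaps RM4 either.
RM7 starts before RM5 ends → RM5 and RM7 overlap.
RM8 starts after RM5 ends, so nothing later overlaps RM5 either.
RM8 starts after RM7 ends, so nothing later overlaps RM7 either.
RM9 starts before RM8 ends → RM8 and RM9 overlap.
RM2 starts exactly when RM8 ends (back-to-back, no overlap).
RM2 starts after RM9 ends.

RM1 & RM3, RM3 & RM6, RM4 & RM5, RM4 & RM6, RM4 & RM7, RM5 & RM6, RM5 & RM7, RM6 & RM7, RM8 & RM9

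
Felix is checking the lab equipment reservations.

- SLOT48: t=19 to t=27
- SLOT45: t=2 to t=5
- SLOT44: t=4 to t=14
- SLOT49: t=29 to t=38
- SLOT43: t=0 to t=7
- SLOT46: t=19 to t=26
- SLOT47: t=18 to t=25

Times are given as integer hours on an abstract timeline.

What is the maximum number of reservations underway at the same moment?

Sweep the timeline, counting +1 at each start and −1 at each end (ends before starts at a tie):
t=0 start SLOT43 → 1
t=2 start SLOT45 → 2
t=4 start SLOT44 → 3
t=5 end SLOT45 → 2
t=7 end SLOT43 → 1
t=14 end SLOT44 → 0
t=18 start SLOT47 → 1
t=19 start SLOT46 → 2
t=19 start SLOT48 → 3
t=25 end SLOT47 → 2
t=26 end SLOT46 → 1
t=27 end SLOT48 → 0
t=29 start SLOT49 → 1
t=38 end SLOT49 → 0
Peak is 3, at t=4 (SLOT43, SLOT44, SLOT45).

3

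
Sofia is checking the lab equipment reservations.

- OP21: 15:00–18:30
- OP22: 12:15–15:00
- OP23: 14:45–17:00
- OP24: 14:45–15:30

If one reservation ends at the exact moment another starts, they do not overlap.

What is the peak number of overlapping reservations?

Sweep the timeline, counting +1 at each start and −1 at each end (ends before starts at a tie):
12:15 start OP22 → 1
14:45 start OP23 → 2
14:45 start OP24 → 3
15:00 end OP22 → 2
15:00 start OP21 → 3
15:30 end OP24 → 2
17:00 end OP23 → 1
18:30 end OP21 → 0
Peak is 3, at 14:45 (OP22, OP23, OP24).

3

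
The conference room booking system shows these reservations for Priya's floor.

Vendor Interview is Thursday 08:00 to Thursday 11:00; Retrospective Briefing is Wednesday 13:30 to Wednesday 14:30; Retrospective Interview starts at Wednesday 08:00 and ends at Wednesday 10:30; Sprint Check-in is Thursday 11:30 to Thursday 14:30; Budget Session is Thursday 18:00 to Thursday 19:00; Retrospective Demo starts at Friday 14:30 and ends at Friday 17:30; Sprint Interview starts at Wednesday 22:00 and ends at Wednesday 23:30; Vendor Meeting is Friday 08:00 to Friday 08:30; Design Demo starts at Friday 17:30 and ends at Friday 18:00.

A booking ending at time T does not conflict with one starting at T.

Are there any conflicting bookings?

No

Sorted by start: Retrospective Interview, Retrospective Briefing, Sprint Interview, Vendor Interview, Sprint Check-in, Budget Session, Vendor Meeting, Retrospective Demo, Design Demo.
Retrospective Briefing starts after Retrospective Interview ends, so nothing later overlaps Retrospective Interview either.
Sprint Interview starts after Retrospective Briefing ends, so nothing later overlaps Retrospective Briefing either.
Vendor Interview starts after Sprint Interview ends, so nothing later overlaps Sprint Interview either.
Sprint Check-in starts after Vendor Interview ends, so nothing later overlaps Vendor Interview either.
Budget Session starts after Sprint Check-in ends, so nothing later overlaps Sprint Check-in either.
Vendor Meeting starts after Budget Session ends, so nothing later overlaps Budget Session either.
Retrospective Demo starts after Vendor Meeting ends, so nothing later overlaps Vendor Meeting either.
Design Demo starts exactly when Retrospective Demo ends (back-to-back, no overlap).
Every pair is clear; the schedule has no overlaps.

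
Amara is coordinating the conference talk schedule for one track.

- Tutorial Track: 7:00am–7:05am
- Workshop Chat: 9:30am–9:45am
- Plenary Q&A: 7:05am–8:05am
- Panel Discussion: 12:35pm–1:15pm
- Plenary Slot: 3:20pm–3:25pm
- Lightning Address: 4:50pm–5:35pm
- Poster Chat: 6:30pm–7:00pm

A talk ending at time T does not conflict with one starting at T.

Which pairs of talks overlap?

Sorted by start: Tutorial Track, Plenary Q&A, Workshop Chat, Panel Discussion, Plenary Slot, Lightning Address, Poster Chat.
Plenary Q&A starts exactly when Tutorial Track ends (back-to-back, no overlap); Tutorial Track is clear from here.
Workshop Chat starts after Plenary Q&A ends; Plenary Q&A is clear from here.
Panel Discussion starts after Workshop Chat ends; Workshop Chat is clear from here.
Plenary Slot starts after Panel Discussion ends; Panel Discussion is clear from here.
Lightning Address starts after Plenary Slot ends; Plenary Slot is clear from here.
Poster Chat starts after Lightning Address ends.

none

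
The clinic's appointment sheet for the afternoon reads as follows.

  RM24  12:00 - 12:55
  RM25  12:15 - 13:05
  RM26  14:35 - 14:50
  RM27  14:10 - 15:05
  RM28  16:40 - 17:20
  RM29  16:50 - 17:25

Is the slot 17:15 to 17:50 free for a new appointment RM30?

No — it overlaps RM28, RM29

RM24: ends 12:55 at or before RM30 starts 17:15 → clear.
RM25: ends 13:05 at or before RM30 starts 17:15 → clear.
RM27: ends 15:05 at or before RM30 starts 17:15 → clear.
RM26: ends 14:50 at or before RM30 starts 17:15 → clear.
RM28: starts 16:40 before RM30 ends 17:50, and ends 17:20 after RM30 starts 17:15 → overlap.
RM29: starts 16:50 before RM30 ends 17:50, and ends 17:25 after RM30 starts 17:15 → overlap.
RM30 overlaps RM28, RM29.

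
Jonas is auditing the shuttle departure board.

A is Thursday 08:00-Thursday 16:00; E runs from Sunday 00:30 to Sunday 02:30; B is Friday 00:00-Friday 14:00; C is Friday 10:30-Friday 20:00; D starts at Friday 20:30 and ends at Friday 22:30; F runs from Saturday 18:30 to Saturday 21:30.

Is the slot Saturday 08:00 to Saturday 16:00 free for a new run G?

A: ends Thursday 16:00 at or before G starts Saturday 08:00 → clear.
B: ends Friday 14:00 at or before G starts Saturday 08:00 → clear.
C: ends Friday 20:00 at or before G starts Saturday 08:00 → clear.
D: ends Friday 22:30 at or before G starts Saturday 08:00 → clear.
F: starts Saturday 18:30 at or after G ends Saturday 16:00 → clear.
E: starts Sunday 00:30 at or after G ends Saturday 16:00 → clear.

Yes — the slot is free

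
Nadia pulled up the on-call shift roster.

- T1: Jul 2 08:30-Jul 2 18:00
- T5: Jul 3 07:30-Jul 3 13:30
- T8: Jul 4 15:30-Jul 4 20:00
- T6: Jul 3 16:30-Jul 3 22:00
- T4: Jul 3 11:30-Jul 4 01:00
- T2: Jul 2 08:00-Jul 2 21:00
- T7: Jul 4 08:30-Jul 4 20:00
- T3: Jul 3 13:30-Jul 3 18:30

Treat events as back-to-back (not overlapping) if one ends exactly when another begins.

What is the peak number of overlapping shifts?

3

Sort all start/end points and keep a running count:
Jul 2 08:00 start T2 → 1
Jul 2 08:30 start T1 → 2
Jul 2 18:00 end T1 → 1
Jul 2 21:00 end T2 → 0
Jul 3 07:30 start T5 → 1
Jul 3 11:30 start T4 → 2
Jul 3 13:30 end T5 → 1
Jul 3 13:30 start T3 → 2
Jul 3 16:30 start T6 → 3
Jul 3 18:30 end T3 → 2
Jul 3 22:00 end T6 → 1
Jul 4 01:00 end T4 → 0
Jul 4 08:30 start T7 → 1
Jul 4 15:30 start T8 → 2
Jul 4 20:00 end T7 → 1
Jul 4 20:00 end T8 → 0
Peak is 3, at Jul 3 16:30 (T3, T4, T6).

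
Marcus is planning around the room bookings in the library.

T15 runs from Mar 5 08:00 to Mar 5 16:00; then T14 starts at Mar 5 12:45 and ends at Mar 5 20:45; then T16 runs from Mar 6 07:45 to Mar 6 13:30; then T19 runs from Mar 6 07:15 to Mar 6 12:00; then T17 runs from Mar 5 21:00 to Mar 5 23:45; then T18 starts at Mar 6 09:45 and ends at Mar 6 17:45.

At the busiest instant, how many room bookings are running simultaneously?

3

Sweep the timeline, counting +1 at each start and −1 at each end (ends before starts at a tie):
Mar 5 08:00 start T15 → 1
Mar 5 12:45 start T14 → 2
Mar 5 16:00 end T15 → 1
Mar 5 20:45 end T14 → 0
Mar 5 21:00 start T17 → 1
Mar 5 23:45 end T17 → 0
Mar 6 07:15 start T19 → 1
Mar 6 07:45 start T16 → 2
Mar 6 09:45 start T18 → 3
Mar 6 12:00 end T19 → 2
Mar 6 13:30 end T16 → 1
Mar 6 17:45 end T18 → 0
Peak is 3, at Mar 6 09:45 (T16, T18, T19).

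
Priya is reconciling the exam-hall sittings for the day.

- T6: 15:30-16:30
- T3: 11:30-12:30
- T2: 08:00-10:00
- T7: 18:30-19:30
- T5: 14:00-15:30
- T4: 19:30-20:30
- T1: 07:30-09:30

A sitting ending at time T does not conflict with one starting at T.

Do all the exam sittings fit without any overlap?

Two intervals overlap when each starts before the other ends.
Sorted by start: T1, T2, T3, T5, T6, T7, T4.
T2 starts before T1 ends → T1 and T2 overlap.
That's a conflict, so the schedule is not conflict-free.

No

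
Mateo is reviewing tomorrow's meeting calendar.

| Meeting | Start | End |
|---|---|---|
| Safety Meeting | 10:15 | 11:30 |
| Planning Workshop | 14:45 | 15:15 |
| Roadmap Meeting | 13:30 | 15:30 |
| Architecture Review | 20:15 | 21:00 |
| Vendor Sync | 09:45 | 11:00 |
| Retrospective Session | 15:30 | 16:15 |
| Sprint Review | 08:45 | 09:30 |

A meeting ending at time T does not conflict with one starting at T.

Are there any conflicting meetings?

Yes

Sorted by start: Sprint Review, Vendor Sync, Safety Meeting, Roadmap Meeting, Planning Workshop, Retrospective Session, Architecture Review.
Vendor Sync starts after Sprint Review ends, so nothing later overlaps Sprint Review either.
Safety Meeting starts before Vendor Sync ends → Vendor Sync and Safety Meeting overlap.
That's a conflict, so the schedule is not conflict-free.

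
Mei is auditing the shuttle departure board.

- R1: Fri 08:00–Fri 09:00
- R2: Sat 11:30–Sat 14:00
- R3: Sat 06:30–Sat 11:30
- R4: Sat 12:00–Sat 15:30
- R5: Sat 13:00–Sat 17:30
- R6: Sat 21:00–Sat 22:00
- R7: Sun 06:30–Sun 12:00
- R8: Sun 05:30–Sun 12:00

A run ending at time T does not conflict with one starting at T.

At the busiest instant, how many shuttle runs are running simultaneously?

Walk through starts and ends in time order (an end at T is processed before a start at T):
Fri 08:00 start R1 → 1
Fri 09:00 end R1 → 0
Sat 06:30 start R3 → 1
Sat 11:30 end R3 → 0
Sat 11:30 start R2 → 1
Sat 12:00 start R4 → 2
Sat 13:00 start R5 → 3
Sat 14:00 end R2 → 2
Sat 15:30 end R4 → 1
Sat 17:30 end R5 → 0
Sat 21:00 start R6 → 1
Sat 22:00 end R6 → 0
Sun 05:30 start R8 → 1
Sun 06:30 start R7 → 2
Sun 12:00 end R7 → 1
Sun 12:00 end R8 → 0
Peak is 3, at Sat 13:00 (R2, R4, R5).

3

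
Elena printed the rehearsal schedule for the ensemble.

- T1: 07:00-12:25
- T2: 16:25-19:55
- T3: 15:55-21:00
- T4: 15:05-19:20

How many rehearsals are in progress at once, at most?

3

Sort all start/end points and keep a running count:
07:00 start T1 → 1
12:25 end T1 → 0
15:05 start T4 → 1
15:55 start T3 → 2
16:25 start T2 → 3
19:20 end T4 → 2
19:55 end T2 → 1
21:00 end T3 → 0
Peak is 3, at 16:25 (T2, T3, T4).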